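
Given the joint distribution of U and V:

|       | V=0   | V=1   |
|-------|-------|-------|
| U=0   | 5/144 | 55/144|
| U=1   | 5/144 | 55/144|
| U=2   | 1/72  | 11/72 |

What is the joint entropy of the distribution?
H(U,V) = -Σ P(U,V) log₂ P(U,V), summed over the non-zero cells:
H(U,V) = -[(5/144)·log₂(5/144) + (55/144)·log₂(55/144) + (5/144)·log₂(5/144) + (55/144)·log₂(55/144) + (1/72)·log₂(1/72) + (11/72)·log₂(11/72)]
  = 0.1683 + 0.5304 + 0.1683 + 0.5304 + 0.0857 + 0.4141
  = 1.8972 bits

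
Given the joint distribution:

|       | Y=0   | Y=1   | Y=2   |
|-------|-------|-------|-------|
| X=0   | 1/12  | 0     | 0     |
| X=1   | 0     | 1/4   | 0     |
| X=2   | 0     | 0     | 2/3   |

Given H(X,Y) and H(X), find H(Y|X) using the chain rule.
From the chain rule: H(X,Y) = H(X) + H(Y|X)
Therefore: H(Y|X) = H(X,Y) - H(X)

H(X,Y) = -[(1/12)·log₂(1/12) + (1/4)·log₂(1/4) + (2/3)·log₂(2/3)]
  = 0.2987 + 0.5000 + 0.3900
  = 1.1887 bits
Marginal P(X) (row sums):
  P(X=0) = 1/12 + 0 + 0 = 1/12
  P(X=1) = 0 + 1/4 + 0 = 1/4
  P(X=2) = 0 + 0 + 2/3 = 2/3
H(X) = -[(1/12)·log₂(1/12) + (1/4)·log₂(1/4) + (2/3)·log₂(2/3)]
  = 0.2987 + 0.5000 + 0.3900
  = 1.1887 bits

H(Y|X) = 1.1887 - 1.1887 = 0.0000 bits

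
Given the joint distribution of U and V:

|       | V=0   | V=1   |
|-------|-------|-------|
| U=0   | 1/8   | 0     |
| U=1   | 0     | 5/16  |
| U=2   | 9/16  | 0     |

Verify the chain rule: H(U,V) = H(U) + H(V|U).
Left side:
H(U,V) = -[(1/8)·log₂(1/8) + (5/16)·log₂(5/16) + (9/16)·log₂(9/16)]
  = 0.3750 + 0.5244 + 0.4669
  = 1.3663 bits

Right side:
Marginal P(U) (row sums):
  P(U=0) = 1/8 + 0 = 1/8
  P(U=1) = 0 + 5/16 = 5/16
  P(U=2) = 9/16 + 0 = 9/16
H(U) = -[(1/8)·log₂(1/8) + (5/16)·log₂(5/16) + (9/16)·log₂(9/16)]
  = 0.3750 + 0.5244 + 0.4669
  = 1.3663 bits
H(V|U) = -Σ P(U,V)·log₂ P(V|U), where P(V|U) = P(U,V) / P(U)
  (cells with P(U,V) = 0 contribute 0)
  (U=0,V=0): P(V|U) = (1/8)/(1/8) = 1;  -(1/8)·log₂(1) = 0.0000
  (U=1,V=1): P(V|U) = (5/16)/(5/16) = 1;  -(5/16)·log₂(1) = 0.0000
  (U=2,V=0): P(V|U) = (9/16)/(9/16) = 1;  -(9/16)·log₂(1) = 0.0000
H(V|U) = 0.0000 + 0.0000 + 0.0000
  = 0.0000 bits
H(U) + H(V|U) = 1.3663 + 0.0000 = 1.3663 bits

Both sides equal 1.3663 bits, so the chain rule holds ✓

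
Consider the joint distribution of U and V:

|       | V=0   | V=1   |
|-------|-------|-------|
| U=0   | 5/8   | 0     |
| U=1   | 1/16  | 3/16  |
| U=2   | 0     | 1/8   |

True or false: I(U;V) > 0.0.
Marginal P(U) (row sums):
  P(U=0) = 5/8 + 0 = 5/8
  P(U=1) = 1/16 + 3/16 = 1/4
  P(U=2) = 0 + 1/8 = 1/8
Marginal P(V) (column sums):
  P(V=0) = 5/8 + 1/16 + 0 = 11/16
  P(V=1) = 0 + 3/16 + 1/8 = 5/16

H(U) = -[(5/8)·log₂(5/8) + (1/4)·log₂(1/4) + (1/8)·log₂(1/8)]
  = 0.4238 + 0.5000 + 0.3750
  = 1.2988 bits
H(V) = -[(11/16)·log₂(11/16) + (5/16)·log₂(5/16)]
  = 0.3716 + 0.5244
  = 0.8960 bits
H(U,V) = -[(5/8)·log₂(5/8) + (1/16)·log₂(1/16) + (3/16)·log₂(3/16) + (1/8)·log₂(1/8)]
  = 0.4238 + 0.2500 + 0.4528 + 0.3750
  = 1.5016 bits

I(U;V) = H(U) + H(V) - H(U,V)
  = 1.2988 + 0.8960 - 1.5016
  = 0.6932 bits

True. I(U;V) = 0.6932 bits, which is > 0.0 bits.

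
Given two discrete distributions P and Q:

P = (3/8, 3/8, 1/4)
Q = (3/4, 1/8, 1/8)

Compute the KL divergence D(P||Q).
D(P||Q) = Σ P(i) log₂(P(i)/Q(i))
  i=0: (3/8) × log₂((3/8)/(3/4)) = (3/8) × log₂(1/2) = -0.3750
  i=1: (3/8) × log₂((3/8)/(1/8)) = (3/8) × log₂(3) = 0.5944
  i=2: (1/4) × log₂((1/4)/(1/8)) = (1/4) × log₂(2) = 0.2500
D(P||Q) = -0.3750 + 0.5944 + 0.2500
  = 0.4694 bits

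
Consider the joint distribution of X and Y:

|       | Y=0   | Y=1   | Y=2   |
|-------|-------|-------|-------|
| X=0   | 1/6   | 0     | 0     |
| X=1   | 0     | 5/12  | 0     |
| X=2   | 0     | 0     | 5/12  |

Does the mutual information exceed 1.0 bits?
Marginal P(X) (row sums):
  P(X=0) = 1/6 + 0 + 0 = 1/6
  P(X=1) = 0 + 5/12 + 0 = 5/12
  P(X=2) = 0 + 0 + 5/12 = 5/12
Marginal P(Y) (column sums):
  P(Y=0) = 1/6 + 0 + 0 = 1/6
  P(Y=1) = 0 + 5/12 + 0 = 5/12
  P(Y=2) = 0 + 0 + 5/12 = 5/12

H(X) = -[(1/6)·log₂(1/6) + (5/12)·log₂(5/12) + (5/12)·log₂(5/12)]
  = 0.4308 + 0.5263 + 0.5263
  = 1.4834 bits
H(Y) = -[(1/6)·log₂(1/6) + (5/12)·log₂(5/12) + (5/12)·log₂(5/12)]
  = 0.4308 + 0.5263 + 0.5263
  = 1.4834 bits
H(X,Y) = -[(1/6)·log₂(1/6) + (5/12)·log₂(5/12) + (5/12)·log₂(5/12)]
  = 0.4308 + 0.5263 + 0.5263
  = 1.4834 bits

I(X;Y) = H(X) + H(Y) - H(X,Y)
  = 1.4834 + 1.4834 - 1.4834
  = 1.4834 bits

Yes. I(X;Y) = 1.4834 bits, which is > 1.0 bits.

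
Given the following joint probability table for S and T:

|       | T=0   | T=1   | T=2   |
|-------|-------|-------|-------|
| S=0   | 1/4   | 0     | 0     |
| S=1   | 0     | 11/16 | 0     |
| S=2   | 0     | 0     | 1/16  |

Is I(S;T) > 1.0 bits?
Marginal P(S) (row sums):
  P(S=0) = 1/4 + 0 + 0 = 1/4
  P(S=1) = 0 + 11/16 + 0 = 11/16
  P(S=2) = 0 + 0 + 1/16 = 1/16
Marginal P(T) (column sums):
  P(T=0) = 1/4 + 0 + 0 = 1/4
  P(T=1) = 0 + 11/16 + 0 = 11/16
  P(T=2) = 0 + 0 + 1/16 = 1/16

H(S) = -[(1/4)·log₂(1/4) + (11/16)·log₂(11/16) + (1/16)·log₂(1/16)]
  = 0.5000 + 0.3716 + 0.2500
  = 1.1216 bits
H(T) = -[(1/4)·log₂(1/4) + (11/16)·log₂(11/16) + (1/16)·log₂(1/16)]
  = 0.5000 + 0.3716 + 0.2500
  = 1.1216 bits
H(S,T) = -[(1/4)·log₂(1/4) + (11/16)·log₂(11/16) + (1/16)·log₂(1/16)]
  = 0.5000 + 0.3716 + 0.2500
  = 1.1216 bits

I(S;T) = H(S) + H(T) - H(S,T)
  = 1.1216 + 1.1216 - 1.1216
  = 1.1216 bits

Yes. I(S;T) = 1.1216 bits, which is > 1.0 bits.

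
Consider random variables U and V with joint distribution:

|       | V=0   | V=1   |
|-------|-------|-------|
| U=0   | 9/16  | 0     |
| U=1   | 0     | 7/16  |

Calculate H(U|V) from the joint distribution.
Marginal P(V) (column sums):
  P(V=0) = 9/16 + 0 = 9/16
  P(V=1) = 0 + 7/16 = 7/16

H(U|V) = -Σ P(U,V)·log₂ P(U|V), where P(U|V) = P(U,V) / P(V)
  (cells with P(U,V) = 0 contribute 0)
  (U=0,V=0): P(U|V) = (9/16)/(9/16) = 1;  -(9/16)·log₂(1) = 0.0000
  (U=1,V=1): P(U|V) = (7/16)/(7/16) = 1;  -(7/16)·log₂(1) = 0.0000
H(U|V) = 0.0000 + 0.0000
  = 0.0000 bits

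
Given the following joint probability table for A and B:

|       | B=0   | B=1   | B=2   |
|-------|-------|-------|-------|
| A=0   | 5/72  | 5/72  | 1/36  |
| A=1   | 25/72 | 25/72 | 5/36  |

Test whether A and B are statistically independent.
Marginal P(A) (row sums):
  P(A=0) = 5/72 + 5/72 + 1/36 = 1/6
  P(A=1) = 25/72 + 25/72 + 5/36 = 5/6
Marginal P(B) (column sums):
  P(B=0) = 5/72 + 25/72 = 5/12
  P(B=1) = 5/72 + 25/72 = 5/12
  P(B=2) = 1/36 + 5/36 = 1/6

A and B are independent iff P(A=i,B=j) = P(A=i)·P(B=j) for every cell.
  P(A=0)·P(B=0) = 1/6 × 5/12 = 5/72 = P(A=0,B=0) ✓
  P(A=0)·P(B=1) = 1/6 × 5/12 = 5/72 = P(A=0,B=1) ✓
  P(A=0)·P(B=2) = 1/6 × 1/6 = 1/36 = P(A=0,B=2) ✓
  P(A=1)·P(B=0) = 5/6 × 5/12 = 25/72 = P(A=1,B=0) ✓
  P(A=1)·P(B=1) = 5/6 × 5/12 = 25/72 = P(A=1,B=1) ✓
  P(A=1)·P(B=2) = 5/6 × 1/6 = 5/36 = P(A=1,B=2) ✓

Yes, A and B are independent: every cell factors, so I(A;B) = 0 bits.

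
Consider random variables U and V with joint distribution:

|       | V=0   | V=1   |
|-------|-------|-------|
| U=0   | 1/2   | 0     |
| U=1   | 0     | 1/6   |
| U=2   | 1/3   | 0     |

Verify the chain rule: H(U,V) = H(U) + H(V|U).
Left side:
H(U,V) = -[(1/2)·log₂(1/2) + (1/6)·log₂(1/6) + (1/3)·log₂(1/3)]
  = 0.5000 + 0.4308 + 0.5283
  = 1.4591 bits

Right side:
Marginal P(U) (row sums):
  P(U=0) = 1/2 + 0 = 1/2
  P(U=1) = 0 + 1/6 = 1/6
  P(U=2) = 1/3 + 0 = 1/3
H(U) = -[(1/2)·log₂(1/2) + (1/6)·log₂(1/6) + (1/3)·log₂(1/3)]
  = 0.5000 + 0.4308 + 0.5283
  = 1.4591 bits
H(V|U) = -Σ P(U,V)·log₂ P(V|U), where P(V|U) = P(U,V) / P(U)
  (cells with P(U,V) = 0 contribute 0)
  (U=0,V=0): P(V|U) = (1/2)/(1/2) = 1;  -(1/2)·log₂(1) = 0.0000
  (U=1,V=1): P(V|U) = (1/6)/(1/6) = 1;  -(1/6)·log₂(1) = 0.0000
  (U=2,V=0): P(V|U) = (1/3)/(1/3) = 1;  -(1/3)·log₂(1) = 0.0000
H(V|U) = 0.0000 + 0.0000 + 0.0000
  = 0.0000 bits
H(U) + H(V|U) = 1.4591 + 0.0000 = 1.4591 bits

Both sides equal 1.4591 bits, so the chain rule holds ✓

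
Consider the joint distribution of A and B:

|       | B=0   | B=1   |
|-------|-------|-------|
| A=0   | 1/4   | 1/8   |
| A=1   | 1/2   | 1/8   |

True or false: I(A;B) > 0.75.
Marginal P(A) (row sums):
  P(A=0) = 1/4 + 1/8 = 3/8
  P(A=1) = 1/2 + 1/8 = 5/8
Marginal P(B) (column sums):
  P(B=0) = 1/4 + 1/2 = 3/4
  P(B=1) = 1/8 + 1/8 = 1/4

H(A) = -[(3/8)·log₂(3/8) + (5/8)·log₂(5/8)]
  = 0.5306 + 0.4238
  = 0.9544 bits
H(B) = -[(3/4)·log₂(3/4) + (1/4)·log₂(1/4)]
  = 0.3113 + 0.5000
  = 0.8113 bits
H(A,B) = -[(1/4)·log₂(1/4) + (1/8)·log₂(1/8) + (1/2)·log₂(1/2) + (1/8)·log₂(1/8)]
  = 0.5000 + 0.3750 + 0.5000 + 0.3750
  = 1.7500 bits

I(A;B) = H(A) + H(B) - H(A,B)
  = 0.9544 + 0.8113 - 1.7500
  = 0.0157 bits

False. I(A;B) = 0.0157 bits, which is ≤ 0.75 bits.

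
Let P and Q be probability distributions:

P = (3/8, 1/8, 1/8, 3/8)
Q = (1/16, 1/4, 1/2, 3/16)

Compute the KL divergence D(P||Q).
D(P||Q) = Σ P(i) log₂(P(i)/Q(i))
  i=0: (3/8) × log₂((3/8)/(1/16)) = (3/8) × log₂(6) = 0.9694
  i=1: (1/8) × log₂((1/8)/(1/4)) = (1/8) × log₂(1/2) = -0.1250
  i=2: (1/8) × log₂((1/8)/(1/2)) = (1/8) × log₂(1/4) = -0.2500
  i=3: (3/8) × log₂((3/8)/(3/16)) = (3/8) × log₂(2) = 0.3750
D(P||Q) = 0.9694 - 0.1250 - 0.2500 + 0.3750
  = 0.9694 bits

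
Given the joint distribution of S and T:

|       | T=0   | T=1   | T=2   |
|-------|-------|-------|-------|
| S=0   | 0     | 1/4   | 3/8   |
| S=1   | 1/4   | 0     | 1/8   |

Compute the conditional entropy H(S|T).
Marginal P(T) (column sums):
  P(T=0) = 0 + 1/4 = 1/4
  P(T=1) = 1/4 + 0 = 1/4
  P(T=2) = 3/8 + 1/8 = 1/2

H(S|T) = -Σ P(S,T)·log₂ P(S|T), where P(S|T) = P(S,T) / P(T)
  (cells with P(S,T) = 0 contribute 0)
  (S=0,T=1): P(S|T) = (1/4)/(1/4) = 1;  -(1/4)·log₂(1) = 0.0000
  (S=0,T=2): P(S|T) = (3/8)/(1/2) = 3/4;  -(3/8)·log₂(3/4) = 0.1556
  (S=1,T=0): P(S|T) = (1/4)/(1/4) = 1;  -(1/4)·log₂(1) = 0.0000
  (S=1,T=2): P(S|T) = (1/8)/(1/2) = 1/4;  -(1/8)·log₂(1/4) = 0.2500
H(S|T) = 0.0000 + 0.1556 + 0.0000 + 0.2500
  = 0.4056 bits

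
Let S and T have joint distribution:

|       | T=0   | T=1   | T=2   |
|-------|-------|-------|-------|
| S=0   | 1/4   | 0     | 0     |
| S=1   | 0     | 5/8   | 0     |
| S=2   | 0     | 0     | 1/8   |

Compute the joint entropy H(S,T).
H(S,T) = -Σ P(S,T) log₂ P(S,T), summed over the non-zero cells:
H(S,T) = -[(1/4)·log₂(1/4) + (5/8)·log₂(5/8) + (1/8)·log₂(1/8)]
  = 0.5000 + 0.4238 + 0.3750
  = 1.2988 bits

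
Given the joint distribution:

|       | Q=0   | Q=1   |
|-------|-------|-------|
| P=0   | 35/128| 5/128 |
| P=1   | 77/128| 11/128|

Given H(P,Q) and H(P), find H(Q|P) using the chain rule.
From the chain rule: H(P,Q) = H(P) + H(Q|P)
Therefore: H(Q|P) = H(P,Q) - H(P)

H(P,Q) = -[(35/128)·log₂(35/128) + (5/128)·log₂(5/128) + (77/128)·log₂(77/128) + (11/128)·log₂(11/128)]
  = 0.5115 + 0.1827 + 0.4411 + 0.3043
  = 1.4396 bits
Marginal P(P) (row sums):
  P(P=0) = 35/128 + 5/128 = 5/16
  P(P=1) = 77/128 + 11/128 = 11/16
H(P) = -[(5/16)·log₂(5/16) + (11/16)·log₂(11/16)]
  = 0.5244 + 0.3716
  = 0.8960 bits

H(Q|P) = 1.4396 - 0.8960 = 0.5436 bits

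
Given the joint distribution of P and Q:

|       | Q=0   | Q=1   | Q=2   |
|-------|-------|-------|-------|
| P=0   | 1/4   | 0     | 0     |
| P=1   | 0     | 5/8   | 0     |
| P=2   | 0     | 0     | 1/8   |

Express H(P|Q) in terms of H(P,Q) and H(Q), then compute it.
H(P|Q) = H(P,Q) - H(Q)

Marginal P(Q) (column sums):
  P(Q=0) = 1/4 + 0 + 0 = 1/4
  P(Q=1) = 0 + 5/8 + 0 = 5/8
  P(Q=2) = 0 + 0 + 1/8 = 1/8

H(P,Q) = -[(1/4)·log₂(1/4) + (5/8)·log₂(5/8) + (1/8)·log₂(1/8)]
  = 0.5000 + 0.4238 + 0.3750
  = 1.2988 bits
H(Q) = -[(1/4)·log₂(1/4) + (5/8)·log₂(5/8) + (1/8)·log₂(1/8)]
  = 0.5000 + 0.4238 + 0.3750
  = 1.2988 bits

H(P|Q) = 1.2988 - 1.2988 = 0.0000 bits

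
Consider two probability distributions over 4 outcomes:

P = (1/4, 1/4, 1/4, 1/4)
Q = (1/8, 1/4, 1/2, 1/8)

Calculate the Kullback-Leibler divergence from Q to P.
D(P||Q) = Σ P(i) log₂(P(i)/Q(i))
  i=0: (1/4) × log₂((1/4)/(1/8)) = (1/4) × log₂(2) = 0.2500
  i=1: (1/4) × log₂((1/4)/(1/4)) = (1/4) × log₂(1) = 0.0000
  i=2: (1/4) × log₂((1/4)/(1/2)) = (1/4) × log₂(1/2) = -0.2500
  i=3: (1/4) × log₂((1/4)/(1/8)) = (1/4) × log₂(2) = 0.2500
D(P||Q) = 0.2500 + 0.0000 - 0.2500 + 0.2500
  = 0.2500 bits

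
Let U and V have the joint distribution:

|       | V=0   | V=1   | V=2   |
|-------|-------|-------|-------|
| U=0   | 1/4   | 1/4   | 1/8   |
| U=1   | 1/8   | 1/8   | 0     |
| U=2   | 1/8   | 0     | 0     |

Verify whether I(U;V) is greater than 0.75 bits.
Marginal P(U) (row sums):
  P(U=0) = 1/4 + 1/4 + 1/8 = 5/8
  P(U=1) = 1/8 + 1/8 + 0 = 1/4
  P(U=2) = 1/8 + 0 + 0 = 1/8
Marginal P(V) (column sums):
  P(V=0) = 1/4 + 1/8 + 1/8 = 1/2
  P(V=1) = 1/4 + 1/8 + 0 = 3/8
  P(V=2) = 1/8 + 0 + 0 = 1/8

H(U) = -[(5/8)·log₂(5/8) + (1/4)·log₂(1/4) + (1/8)·log₂(1/8)]
  = 0.4238 + 0.5000 + 0.3750
  = 1.2988 bits
H(V) = -[(1/2)·log₂(1/2) + (3/8)·log₂(3/8) + (1/8)·log₂(1/8)]
  = 0.5000 + 0.5306 + 0.3750
  = 1.4056 bits
H(U,V) = -[(1/4)·log₂(1/4) + (1/4)·log₂(1/4) + (1/8)·log₂(1/8) + (1/8)·log₂(1/8) + (1/8)·log₂(1/8) + (1/8)·log₂(1/8)]
  = 0.5000 + 0.5000 + 0.3750 + 0.3750 + 0.3750 + 0.3750
  = 2.5000 bits

I(U;V) = H(U) + H(V) - H(U,V)
  = 1.2988 + 1.4056 - 2.5000
  = 0.2044 bits

No. I(U;V) = 0.2044 bits, which is ≤ 0.75 bits.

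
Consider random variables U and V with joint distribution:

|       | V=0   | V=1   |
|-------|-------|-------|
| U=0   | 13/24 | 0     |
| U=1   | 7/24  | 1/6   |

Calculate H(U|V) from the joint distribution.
Marginal P(V) (column sums):
  P(V=0) = 13/24 + 7/24 = 5/6
  P(V=1) = 0 + 1/6 = 1/6

H(U|V) = -Σ P(U,V)·log₂ P(U|V), where P(U|V) = P(U,V) / P(V)
  (cells with P(U,V) = 0 contribute 0)
  (U=0,V=0): P(U|V) = (13/24)/(5/6) = 13/20;  -(13/24)·log₂(13/20) = 0.3366
  (U=1,V=0): P(U|V) = (7/24)/(5/6) = 7/20;  -(7/24)·log₂(7/20) = 0.4418
  (U=1,V=1): P(U|V) = (1/6)/(1/6) = 1;  -(1/6)·log₂(1) = 0.0000
H(U|V) = 0.3366 + 0.4418 + 0.0000
  = 0.7784 bits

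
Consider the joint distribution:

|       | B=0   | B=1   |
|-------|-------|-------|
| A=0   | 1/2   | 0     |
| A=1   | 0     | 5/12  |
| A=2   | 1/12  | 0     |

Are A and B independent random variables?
Marginal P(A) (row sums):
  P(A=0) = 1/2 + 0 = 1/2
  P(A=1) = 0 + 5/12 = 5/12
  P(A=2) = 1/12 + 0 = 1/12
Marginal P(B) (column sums):
  P(B=0) = 1/2 + 0 + 1/12 = 7/12
  P(B=1) = 0 + 5/12 + 0 = 5/12

A and B are independent iff P(A=i,B=j) = P(A=i)·P(B=j) for every cell.
  P(A=0)·P(B=0) = 1/2 × 7/12 = 7/24, but P(A=0,B=0) = 1/2 ✗

No, A and B are not independent. Quantitatively, I(A;B) > 0:

H(A) = -[(1/2)·log₂(1/2) + (5/12)·log₂(5/12) + (1/12)·log₂(1/12)]
  = 0.5000 + 0.5263 + 0.2987
  = 1.3250 bits
H(B) = -[(7/12)·log₂(7/12) + (5/12)·log₂(5/12)]
  = 0.4536 + 0.5263
  = 0.9799 bits
H(A,B) = -[(1/2)·log₂(1/2) + (5/12)·log₂(5/12) + (1/12)·log₂(1/12)]
  = 0.5000 + 0.5263 + 0.2987
  = 1.3250 bits
I(A;B) = H(A) + H(B) - H(A,B) = 1.3250 + 0.9799 - 1.3250 = 0.9799 bits > 0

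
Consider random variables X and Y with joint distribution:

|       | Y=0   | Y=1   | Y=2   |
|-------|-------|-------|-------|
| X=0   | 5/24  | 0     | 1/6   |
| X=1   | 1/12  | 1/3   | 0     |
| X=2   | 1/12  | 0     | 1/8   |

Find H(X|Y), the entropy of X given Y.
Marginal P(Y) (column sums):
  P(Y=0) = 5/24 + 1/12 + 1/12 = 3/8
  P(Y=1) = 0 + 1/3 + 0 = 1/3
  P(Y=2) = 1/6 + 0 + 1/8 = 7/24

H(X|Y) = -Σ P(X,Y)·log₂ P(X|Y), where P(X|Y) = P(X,Y) / P(Y)
  (cells with P(X,Y) = 0 contribute 0)
  (X=0,Y=0): P(X|Y) = (5/24)/(3/8) = 5/9;  -(5/24)·log₂(5/9) = 0.1767
  (X=0,Y=2): P(X|Y) = (1/6)/(7/24) = 4/7;  -(1/6)·log₂(4/7) = 0.1346
  (X=1,Y=0): P(X|Y) = (1/12)/(3/8) = 2/9;  -(1/12)·log₂(2/9) = 0.1808
  (X=1,Y=1): P(X|Y) = (1/3)/(1/3) = 1;  -(1/3)·log₂(1) = 0.0000
  (X=2,Y=0): P(X|Y) = (1/12)/(3/8) = 2/9;  -(1/12)·log₂(2/9) = 0.1808
  (X=2,Y=2): P(X|Y) = (1/8)/(7/24) = 3/7;  -(1/8)·log₂(3/7) = 0.1528
H(X|Y) = 0.1767 + 0.1346 + 0.1808 + 0.0000 + 0.1808 + 0.1528
  = 0.8257 bits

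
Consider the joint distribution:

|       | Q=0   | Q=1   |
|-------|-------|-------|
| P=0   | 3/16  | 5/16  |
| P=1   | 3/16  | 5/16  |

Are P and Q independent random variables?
Marginal P(P) (row sums):
  P(P=0) = 3/16 + 5/16 = 1/2
  P(P=1) = 3/16 + 5/16 = 1/2
Marginal P(Q) (column sums):
  P(Q=0) = 3/16 + 3/16 = 3/8
  P(Q=1) = 5/16 + 5/16 = 5/8

P and Q are independent iff P(P=i,Q=j) = P(P=i)·P(Q=j) for every cell.
  P(P=0)·P(Q=0) = 1/2 × 3/8 = 3/16 = P(P=0,Q=0) ✓
  P(P=0)·P(Q=1) = 1/2 × 5/8 = 5/16 = P(P=0,Q=1) ✓
  P(P=1)·P(Q=0) = 1/2 × 3/8 = 3/16 = P(P=1,Q=0) ✓
  P(P=1)·P(Q=1) = 1/2 × 5/8 = 5/16 = P(P=1,Q=1) ✓

Yes, P and Q are independent: every cell factors, so I(P;Q) = 0 bits.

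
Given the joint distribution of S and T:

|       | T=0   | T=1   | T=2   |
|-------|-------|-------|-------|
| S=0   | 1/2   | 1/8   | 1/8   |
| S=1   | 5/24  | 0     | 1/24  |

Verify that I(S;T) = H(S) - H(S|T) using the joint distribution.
Left side, from I(S;T) = H(S) + H(T) - H(S,T):
Marginal P(S) (row sums):
  P(S=0) = 1/2 + 1/8 + 1/8 = 3/4
  P(S=1) = 5/24 + 0 + 1/24 = 1/4
Marginal P(T) (column sums):
  P(T=0) = 1/2 + 5/24 = 17/24
  P(T=1) = 1/8 + 0 = 1/8
  P(T=2) = 1/8 + 1/24 = 1/6

H(S) = -[(3/4)·log₂(3/4) + (1/4)·log₂(1/4)]
  = 0.3113 + 0.5000
  = 0.8113 bits
H(T) = -[(17/24)·log₂(17/24) + (1/8)·log₂(1/8) + (1/6)·log₂(1/6)]
  = 0.3524 + 0.3750 + 0.4308
  = 1.1582 bits
H(S,T) = -[(1/2)·log₂(1/2) + (1/8)·log₂(1/8) + (1/8)·log₂(1/8) + (5/24)·log₂(5/24) + (1/24)·log₂(1/24)]
  = 0.5000 + 0.3750 + 0.3750 + 0.4715 + 0.1910
  = 1.9125 bits

I(S;T) = H(S) + H(T) - H(S,T)
  = 0.8113 + 1.1582 - 1.9125
  = 0.0570 bits

Right side, with H(S|T) computed directly from the conditional probabilities:
H(S|T) = -Σ P(S,T)·log₂ P(S|T), where P(S|T) = P(S,T) / P(T)
  (cells with P(S,T) = 0 contribute 0)
  (S=0,T=0): P(S|T) = (1/2)/(17/24) = 12/17;  -(1/2)·log₂(12/17) = 0.2513
  (S=0,T=1): P(S|T) = (1/8)/(1/8) = 1;  -(1/8)·log₂(1) = 0.0000
  (S=0,T=2): P(S|T) = (1/8)/(1/6) = 3/4;  -(1/8)·log₂(3/4) = 0.0519
  (S=1,T=0): P(S|T) = (5/24)/(17/24) = 5/17;  -(5/24)·log₂(5/17) = 0.3678
  (S=1,T=2): P(S|T) = (1/24)/(1/6) = 1/4;  -(1/24)·log₂(1/4) = 0.0833
H(S|T) = 0.2513 + 0.0000 + 0.0519 + 0.3678 + 0.0833
  = 0.7543 bits
H(S) - H(S|T) = 0.8113 - 0.7543 = 0.0570 bits

Both sides equal 0.0570 bits, so I(S;T) = H(S) - H(S|T) ✓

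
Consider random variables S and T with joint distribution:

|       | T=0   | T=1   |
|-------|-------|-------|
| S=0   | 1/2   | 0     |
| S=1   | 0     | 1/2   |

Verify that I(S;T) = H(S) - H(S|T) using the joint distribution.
Left side, from I(S;T) = H(S) + H(T) - H(S,T):
Marginal P(S) (row sums):
  P(S=0) = 1/2 + 0 = 1/2
  P(S=1) = 0 + 1/2 = 1/2
Marginal P(T) (column sums):
  P(T=0) = 1/2 + 0 = 1/2
  P(T=1) = 0 + 1/2 = 1/2

H(S) = -[(1/2)·log₂(1/2) + (1/2)·log₂(1/2)]
  = 0.5000 + 0.5000
  = 1.0000 bits
H(T) = -[(1/2)·log₂(1/2) + (1/2)·log₂(1/2)]
  = 0.5000 + 0.5000
  = 1.0000 bits
H(S,T) = -[(1/2)·log₂(1/2) + (1/2)·log₂(1/2)]
  = 0.5000 + 0.5000
  = 1.0000 bits

I(S;T) = H(S) + H(T) - H(S,T)
  = 1.0000 + 1.0000 - 1.0000
  = 1.0000 bits

Right side, with H(S|T) computed directly from the conditional probabilities:
H(S|T) = -Σ P(S,T)·log₂ P(S|T), where P(S|T) = P(S,T) / P(T)
  (cells with P(S,T) = 0 contribute 0)
  (S=0,T=0): P(S|T) = (1/2)/(1/2) = 1;  -(1/2)·log₂(1) = 0.0000
  (S=1,T=1): P(S|T) = (1/2)/(1/2) = 1;  -(1/2)·log₂(1) = 0.0000
H(S|T) = 0.0000 + 0.0000
  = 0.0000 bits
H(S) - H(S|T) = 1.0000 - 0.0000 = 1.0000 bits

Both sides equal 1.0000 bits, so I(S;T) = H(S) - H(S|T) ✓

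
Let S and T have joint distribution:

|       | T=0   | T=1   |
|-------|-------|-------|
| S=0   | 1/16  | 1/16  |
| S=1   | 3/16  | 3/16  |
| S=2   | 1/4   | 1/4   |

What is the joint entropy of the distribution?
H(S,T) = -Σ P(S,T) log₂ P(S,T), summed over the non-zero cells:
H(S,T) = -[(1/16)·log₂(1/16) + (1/16)·log₂(1/16) + (3/16)·log₂(3/16) + (3/16)·log₂(3/16) + (1/4)·log₂(1/4) + (1/4)·log₂(1/4)]
  = 0.2500 + 0.2500 + 0.4528 + 0.4528 + 0.5000 + 0.5000
  = 2.4056 bits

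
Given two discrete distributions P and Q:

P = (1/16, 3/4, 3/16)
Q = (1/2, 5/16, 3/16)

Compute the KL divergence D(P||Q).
D(P||Q) = Σ P(i) log₂(P(i)/Q(i))
  i=0: (1/16) × log₂((1/16)/(1/2)) = (1/16) × log₂(1/8) = -0.1875
  i=1: (3/4) × log₂((3/4)/(5/16)) = (3/4) × log₂(12/5) = 0.9473
  i=2: (3/16) × log₂((3/16)/(3/16)) = (3/16) × log₂(1) = 0.0000
D(P||Q) = -0.1875 + 0.9473 + 0.0000
  = 0.7598 bits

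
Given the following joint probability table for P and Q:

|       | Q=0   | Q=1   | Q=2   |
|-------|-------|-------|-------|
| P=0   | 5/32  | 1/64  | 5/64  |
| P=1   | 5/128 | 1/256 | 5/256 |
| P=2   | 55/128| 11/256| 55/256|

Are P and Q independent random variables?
Marginal P(P) (row sums):
  P(P=0) = 5/32 + 1/64 + 5/64 = 1/4
  P(P=1) = 5/128 + 1/256 + 5/256 = 1/16
  P(P=2) = 55/128 + 11/256 + 55/256 = 11/16
Marginal P(Q) (column sums):
  P(Q=0) = 5/32 + 5/128 + 55/128 = 5/8
  P(Q=1) = 1/64 + 1/256 + 11/256 = 1/16
  P(Q=2) = 5/64 + 5/256 + 55/256 = 5/16

P and Q are independent iff P(P=i,Q=j) = P(P=i)·P(Q=j) for every cell.
  P(P=0)·P(Q=0) = 1/4 × 5/8 = 5/32 = P(P=0,Q=0) ✓
  P(P=0)·P(Q=1) = 1/4 × 1/16 = 1/64 = P(P=0,Q=1) ✓
  P(P=0)·P(Q=2) = 1/4 × 5/16 = 5/64 = P(P=0,Q=2) ✓
  P(P=1)·P(Q=0) = 1/16 × 5/8 = 5/128 = P(P=1,Q=0) ✓
  P(P=1)·P(Q=1) = 1/16 × 1/16 = 1/256 = P(P=1,Q=1) ✓
  P(P=1)·P(Q=2) = 1/16 × 5/16 = 5/256 = P(P=1,Q=2) ✓
  P(P=2)·P(Q=0) = 11/16 × 5/8 = 55/128 = P(P=2,Q=0) ✓
  P(P=2)·P(Q=1) = 11/16 × 1/16 = 11/256 = P(P=2,Q=1) ✓
  P(P=2)·P(Q=2) = 11/16 × 5/16 = 55/256 = P(P=2,Q=2) ✓

Yes, P and Q are independent: every cell factors, so I(P;Q) = 0 bits.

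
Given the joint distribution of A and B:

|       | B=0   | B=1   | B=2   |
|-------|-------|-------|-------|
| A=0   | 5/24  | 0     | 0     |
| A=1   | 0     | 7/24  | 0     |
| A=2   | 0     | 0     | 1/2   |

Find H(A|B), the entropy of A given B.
Marginal P(B) (column sums):
  P(B=0) = 5/24 + 0 + 0 = 5/24
  P(B=1) = 0 + 7/24 + 0 = 7/24
  P(B=2) = 0 + 0 + 1/2 = 1/2

H(A|B) = -Σ P(A,B)·log₂ P(A|B), where P(A|B) = P(A,B) / P(B)
  (cells with P(A,B) = 0 contribute 0)
  (A=0,B=0): P(A|B) = (5/24)/(5/24) = 1;  -(5/24)·log₂(1) = 0.0000
  (A=1,B=1): P(A|B) = (7/24)/(7/24) = 1;  -(7/24)·log₂(1) = 0.0000
  (A=2,B=2): P(A|B) = (1/2)/(1/2) = 1;  -(1/2)·log₂(1) = 0.0000
H(A|B) = 0.0000 + 0.0000 + 0.0000
  = 0.0000 bits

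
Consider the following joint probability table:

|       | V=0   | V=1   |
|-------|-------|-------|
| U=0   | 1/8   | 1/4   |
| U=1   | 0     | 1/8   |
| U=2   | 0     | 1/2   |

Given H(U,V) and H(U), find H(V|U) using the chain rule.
From the chain rule: H(U,V) = H(U) + H(V|U)
Therefore: H(V|U) = H(U,V) - H(U)

H(U,V) = -[(1/8)·log₂(1/8) + (1/4)·log₂(1/4) + (1/8)·log₂(1/8) + (1/2)·log₂(1/2)]
  = 0.3750 + 0.5000 + 0.3750 + 0.5000
  = 1.7500 bits
Marginal P(U) (row sums):
  P(U=0) = 1/8 + 1/4 = 3/8
  P(U=1) = 0 + 1/8 = 1/8
  P(U=2) = 0 + 1/2 = 1/2
H(U) = -[(3/8)·log₂(3/8) + (1/8)·log₂(1/8) + (1/2)·log₂(1/2)]
  = 0.5306 + 0.3750 + 0.5000
  = 1.4056 bits

H(V|U) = 1.7500 - 1.4056 = 0.3444 bits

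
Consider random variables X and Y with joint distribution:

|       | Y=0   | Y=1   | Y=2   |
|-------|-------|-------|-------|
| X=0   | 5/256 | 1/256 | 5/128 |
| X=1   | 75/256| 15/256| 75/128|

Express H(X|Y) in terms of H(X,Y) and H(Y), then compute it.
H(X|Y) = H(X,Y) - H(Y)

Marginal P(Y) (column sums):
  P(Y=0) = 5/256 + 75/256 = 5/16
  P(Y=1) = 1/256 + 15/256 = 1/16
  P(Y=2) = 5/128 + 75/128 = 5/8

H(X,Y) = -[(5/256)·log₂(5/256) + (1/256)·log₂(1/256) + (5/128)·log₂(5/128) + (75/256)·log₂(75/256) + (15/256)·log₂(15/256) + (75/128)·log₂(75/128)]
  = 0.1109 + 0.0313 + 0.1827 + 0.5189 + 0.2398 + 0.4519
  = 1.5355 bits
H(Y) = -[(5/16)·log₂(5/16) + (1/16)·log₂(1/16) + (5/8)·log₂(5/8)]
  = 0.5244 + 0.2500 + 0.4238
  = 1.1982 bits

H(X|Y) = 1.5355 - 1.1982 = 0.3373 bits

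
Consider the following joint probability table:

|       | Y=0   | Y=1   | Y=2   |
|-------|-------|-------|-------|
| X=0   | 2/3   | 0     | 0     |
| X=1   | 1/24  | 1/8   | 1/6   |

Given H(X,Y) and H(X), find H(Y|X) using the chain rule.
From the chain rule: H(X,Y) = H(X) + H(Y|X)
Therefore: H(Y|X) = H(X,Y) - H(X)

H(X,Y) = -[(2/3)·log₂(2/3) + (1/24)·log₂(1/24) + (1/8)·log₂(1/8) + (1/6)·log₂(1/6)]
  = 0.3900 + 0.1910 + 0.3750 + 0.4308
  = 1.3868 bits
Marginal P(X) (row sums):
  P(X=0) = 2/3 + 0 + 0 = 2/3
  P(X=1) = 1/24 + 1/8 + 1/6 = 1/3
H(X) = -[(2/3)·log₂(2/3) + (1/3)·log₂(1/3)]
  = 0.3900 + 0.5283
  = 0.9183 bits

H(Y|X) = 1.3868 - 0.9183 = 0.4685 bits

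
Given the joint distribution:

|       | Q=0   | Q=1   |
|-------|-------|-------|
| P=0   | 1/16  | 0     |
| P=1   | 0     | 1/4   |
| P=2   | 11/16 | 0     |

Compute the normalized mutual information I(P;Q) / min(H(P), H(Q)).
Marginal P(P) (row sums):
  P(P=0) = 1/16 + 0 = 1/16
  P(P=1) = 0 + 1/4 = 1/4
  P(P=2) = 11/16 + 0 = 11/16
Marginal P(Q) (column sums):
  P(Q=0) = 1/16 + 0 + 11/16 = 3/4
  P(Q=1) = 0 + 1/4 + 0 = 1/4

H(P) = -[(1/16)·log₂(1/16) + (1/4)·log₂(1/4) + (11/16)·log₂(11/16)]
  = 0.2500 + 0.5000 + 0.3716
  = 1.1216 bits
H(Q) = -[(3/4)·log₂(3/4) + (1/4)·log₂(1/4)]
  = 0.3113 + 0.5000
  = 0.8113 bits
H(P,Q) = -[(1/16)·log₂(1/16) + (1/4)·log₂(1/4) + (11/16)·log₂(11/16)]
  = 0.2500 + 0.5000 + 0.3716
  = 1.1216 bits

I(P;Q) = H(P) + H(Q) - H(P,Q)
  = 1.1216 + 0.8113 - 1.1216
  = 0.8113 bits

min(H(P), H(Q)) = min(1.1216, 0.8113) = 0.8113 bits
Normalized MI = 0.8113 / 0.8113 = 1.0000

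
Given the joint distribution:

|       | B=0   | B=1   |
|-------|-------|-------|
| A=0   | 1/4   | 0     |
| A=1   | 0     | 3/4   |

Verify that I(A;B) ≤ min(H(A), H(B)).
Marginal P(A) (row sums):
  P(A=0) = 1/4 + 0 = 1/4
  P(A=1) = 0 + 3/4 = 3/4
Marginal P(B) (column sums):
  P(B=0) = 1/4 + 0 = 1/4
  P(B=1) = 0 + 3/4 = 3/4

H(A) = -[(1/4)·log₂(1/4) + (3/4)·log₂(3/4)]
  = 0.5000 + 0.3113
  = 0.8113 bits
H(B) = -[(1/4)·log₂(1/4) + (3/4)·log₂(3/4)]
  = 0.5000 + 0.3113
  = 0.8113 bits
H(A,B) = -[(1/4)·log₂(1/4) + (3/4)·log₂(3/4)]
  = 0.5000 + 0.3113
  = 0.8113 bits

I(A;B) = H(A) + H(B) - H(A,B)
  = 0.8113 + 0.8113 - 0.8113
  = 0.8113 bits

min(H(A), H(B)) = min(0.8113, 0.8113) = 0.8113 bits
Since 0.8113 ≤ 0.8113, the bound is satisfied ✓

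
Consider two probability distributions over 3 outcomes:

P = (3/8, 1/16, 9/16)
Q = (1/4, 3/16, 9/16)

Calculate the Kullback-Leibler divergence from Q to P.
D(P||Q) = Σ P(i) log₂(P(i)/Q(i))
  i=0: (3/8) × log₂((3/8)/(1/4)) = (3/8) × log₂(3/2) = 0.2194
  i=1: (1/16) × log₂((1/16)/(3/16)) = (1/16) × log₂(1/3) = -0.0991
  i=2: (9/16) × log₂((9/16)/(9/16)) = (9/16) × log₂(1) = 0.0000
D(P||Q) = 0.2194 - 0.0991 + 0.0000
  = 0.1203 bits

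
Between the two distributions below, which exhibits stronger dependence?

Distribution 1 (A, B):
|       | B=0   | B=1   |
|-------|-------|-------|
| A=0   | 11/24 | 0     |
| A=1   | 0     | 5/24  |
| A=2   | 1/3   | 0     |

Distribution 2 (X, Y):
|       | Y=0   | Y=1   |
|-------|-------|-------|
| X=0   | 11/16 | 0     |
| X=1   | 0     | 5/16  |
Distribution 1 (A, B):
Marginal P(A) (row sums):
  P(A=0) = 11/24 + 0 = 11/24
  P(A=1) = 0 + 5/24 = 5/24
  P(A=2) = 1/3 + 0 = 1/3
Marginal P(B) (column sums):
  P(B=0) = 11/24 + 0 + 1/3 = 19/24
  P(B=1) = 0 + 5/24 + 0 = 5/24

H(A) = -[(11/24)·log₂(11/24) + (5/24)·log₂(5/24) + (1/3)·log₂(1/3)]
  = 0.5159 + 0.4715 + 0.5283
  = 1.5157 bits
H(B) = -[(19/24)·log₂(19/24) + (5/24)·log₂(5/24)]
  = 0.2668 + 0.4715
  = 0.7383 bits
H(A,B) = -[(11/24)·log₂(11/24) + (5/24)·log₂(5/24) + (1/3)·log₂(1/3)]
  = 0.5159 + 0.4715 + 0.5283
  = 1.5157 bits

I(A;B) = H(A) + H(B) - H(A,B)
  = 1.5157 + 0.7383 - 1.5157
  = 0.7383 bits

Distribution 2 (X, Y):
Marginal P(X) (row sums):
  P(X=0) = 11/16 + 0 = 11/16
  P(X=1) = 0 + 5/16 = 5/16
Marginal P(Y) (column sums):
  P(Y=0) = 11/16 + 0 = 11/16
  P(Y=1) = 0 + 5/16 = 5/16

H(X) = -[(11/16)·log₂(11/16) + (5/16)·log₂(5/16)]
  = 0.3716 + 0.5244
  = 0.8960 bits
H(Y) = -[(11/16)·log₂(11/16) + (5/16)·log₂(5/16)]
  = 0.3716 + 0.5244
  = 0.8960 bits
H(X,Y) = -[(11/16)·log₂(11/16) + (5/16)·log₂(5/16)]
  = 0.3716 + 0.5244
  = 0.8960 bits

I(X;Y) = H(X) + H(Y) - H(X,Y)
  = 0.8960 + 0.8960 - 0.8960
  = 0.8960 bits

I(X;Y) = 0.8960 bits > I(A;B) = 0.7383 bits, so (X, Y) has the higher mutual information (stronger dependence).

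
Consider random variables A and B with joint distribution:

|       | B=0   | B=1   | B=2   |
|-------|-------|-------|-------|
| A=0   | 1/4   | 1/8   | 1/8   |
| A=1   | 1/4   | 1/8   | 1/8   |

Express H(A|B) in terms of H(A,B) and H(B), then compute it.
H(A|B) = H(A,B) - H(B)

Marginal P(B) (column sums):
  P(B=0) = 1/4 + 1/4 = 1/2
  P(B=1) = 1/8 + 1/8 = 1/4
  P(B=2) = 1/8 + 1/8 = 1/4

H(A,B) = -[(1/4)·log₂(1/4) + (1/8)·log₂(1/8) + (1/8)·log₂(1/8) + (1/4)·log₂(1/4) + (1/8)·log₂(1/8) + (1/8)·log₂(1/8)]
  = 0.5000 + 0.3750 + 0.3750 + 0.5000 + 0.3750 + 0.3750
  = 2.5000 bits
H(B) = -[(1/2)·log₂(1/2) + (1/4)·log₂(1/4) + (1/4)·log₂(1/4)]
  = 0.5000 + 0.5000 + 0.5000
  = 1.5000 bits

H(A|B) = 2.5000 - 1.5000 = 1.0000 bits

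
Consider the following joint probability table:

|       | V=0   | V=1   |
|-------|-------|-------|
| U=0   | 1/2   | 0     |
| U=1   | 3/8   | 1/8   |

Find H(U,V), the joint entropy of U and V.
H(U,V) = -Σ P(U,V) log₂ P(U,V), summed over the non-zero cells:
H(U,V) = -[(1/2)·log₂(1/2) + (3/8)·log₂(3/8) + (1/8)·log₂(1/8)]
  = 0.5000 + 0.5306 + 0.3750
  = 1.4056 bits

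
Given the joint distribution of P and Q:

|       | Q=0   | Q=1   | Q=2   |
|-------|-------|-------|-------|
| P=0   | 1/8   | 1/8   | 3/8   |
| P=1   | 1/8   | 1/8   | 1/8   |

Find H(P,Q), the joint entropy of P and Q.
H(P,Q) = -Σ P(P,Q) log₂ P(P,Q), summed over the non-zero cells:
H(P,Q) = -[(1/8)·log₂(1/8) + (1/8)·log₂(1/8) + (3/8)·log₂(3/8) + (1/8)·log₂(1/8) + (1/8)·log₂(1/8) + (1/8)·log₂(1/8)]
  = 0.3750 + 0.3750 + 0.5306 + 0.3750 + 0.3750 + 0.3750
  = 2.4056 bits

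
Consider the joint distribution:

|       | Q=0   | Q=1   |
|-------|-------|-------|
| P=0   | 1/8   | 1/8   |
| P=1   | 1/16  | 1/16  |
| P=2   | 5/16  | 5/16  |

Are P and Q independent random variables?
Marginal P(P) (row sums):
  P(P=0) = 1/8 + 1/8 = 1/4
  P(P=1) = 1/16 + 1/16 = 1/8
  P(P=2) = 5/16 + 5/16 = 5/8
Marginal P(Q) (column sums):
  P(Q=0) = 1/8 + 1/16 + 5/16 = 1/2
  P(Q=1) = 1/8 + 1/16 + 5/16 = 1/2

P and Q are independent iff P(P=i,Q=j) = P(P=i)·P(Q=j) for every cell.
  P(P=0)·P(Q=0) = 1/4 × 1/2 = 1/8 = P(P=0,Q=0) ✓
  P(P=0)·P(Q=1) = 1/4 × 1/2 = 1/8 = P(P=0,Q=1) ✓
  P(P=1)·P(Q=0) = 1/8 × 1/2 = 1/16 = P(P=1,Q=0) ✓
  P(P=1)·P(Q=1) = 1/8 × 1/2 = 1/16 = P(P=1,Q=1) ✓
  P(P=2)·P(Q=0) = 5/8 × 1/2 = 5/16 = P(P=2,Q=0) ✓
  P(P=2)·P(Q=1) = 5/8 × 1/2 = 5/16 = P(P=2,Q=1) ✓

Yes, P and Q are independent: every cell factors, so I(P;Q) = 0 bits.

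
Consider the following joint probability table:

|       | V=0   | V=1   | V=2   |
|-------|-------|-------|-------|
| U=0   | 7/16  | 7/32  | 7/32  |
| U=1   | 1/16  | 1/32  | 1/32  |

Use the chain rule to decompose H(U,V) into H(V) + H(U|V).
By the chain rule: H(U,V) = H(V) + H(U|V)

Marginal P(V) (column sums):
  P(V=0) = 7/16 + 1/16 = 1/2
  P(V=1) = 7/32 + 1/32 = 1/4
  P(V=2) = 7/32 + 1/32 = 1/4
H(V) = -[(1/2)·log₂(1/2) + (1/4)·log₂(1/4) + (1/4)·log₂(1/4)]
  = 0.5000 + 0.5000 + 0.5000
  = 1.5000 bits
H(U|V) = -Σ P(U,V)·log₂ P(U|V), where P(U|V) = P(U,V) / P(V)
  (U=0,V=0): P(U|V) = (7/16)/(1/2) = 7/8;  -(7/16)·log₂(7/8) = 0.0843
  (U=0,V=1): P(U|V) = (7/32)/(1/4) = 7/8;  -(7/32)·log₂(7/8) = 0.0421
  (U=0,V=2): P(U|V) = (7/32)/(1/4) = 7/8;  -(7/32)·log₂(7/8) = 0.0421
  (U=1,V=0): P(U|V) = (1/16)/(1/2) = 1/8;  -(1/16)·log₂(1/8) = 0.1875
  (U=1,V=1): P(U|V) = (1/32)/(1/4) = 1/8;  -(1/32)·log₂(1/8) = 0.0938
  (U=1,V=2): P(U|V) = (1/32)/(1/4) = 1/8;  -(1/32)·log₂(1/8) = 0.0938
H(U|V) = 0.0843 + 0.0421 + 0.0421 + 0.1875 + 0.0938 + 0.0938
  = 0.5436 bits

H(U,V) = H(V) + H(U|V) = 1.5000 + 0.5436 = 2.0436 bits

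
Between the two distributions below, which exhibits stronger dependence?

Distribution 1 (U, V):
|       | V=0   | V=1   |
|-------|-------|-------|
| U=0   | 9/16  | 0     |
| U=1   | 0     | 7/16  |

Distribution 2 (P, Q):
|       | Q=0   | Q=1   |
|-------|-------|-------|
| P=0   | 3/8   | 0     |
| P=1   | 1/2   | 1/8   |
Distribution 1 (U, V):
Marginal P(U) (row sums):
  P(U=0) = 9/16 + 0 = 9/16
  P(U=1) = 0 + 7/16 = 7/16
Marginal P(V) (column sums):
  P(V=0) = 9/16 + 0 = 9/16
  P(V=1) = 0 + 7/16 = 7/16

H(U) = -[(9/16)·log₂(9/16) + (7/16)·log₂(7/16)]
  = 0.4669 + 0.5218
  = 0.9887 bits
H(V) = -[(9/16)·log₂(9/16) + (7/16)·log₂(7/16)]
  = 0.4669 + 0.5218
  = 0.9887 bits
H(U,V) = -[(9/16)·log₂(9/16) + (7/16)·log₂(7/16)]
  = 0.4669 + 0.5218
  = 0.9887 bits

I(U;V) = H(U) + H(V) - H(U,V)
  = 0.9887 + 0.9887 - 0.9887
  = 0.9887 bits

Distribution 2 (P, Q):
Marginal P(P) (row sums):
  P(P=0) = 3/8 + 0 = 3/8
  P(P=1) = 1/2 + 1/8 = 5/8
Marginal P(Q) (column sums):
  P(Q=0) = 3/8 + 1/2 = 7/8
  P(Q=1) = 0 + 1/8 = 1/8

H(P) = -[(3/8)·log₂(3/8) + (5/8)·log₂(5/8)]
  = 0.5306 + 0.4238
  = 0.9544 bits
H(Q) = -[(7/8)·log₂(7/8) + (1/8)·log₂(1/8)]
  = 0.1686 + 0.3750
  = 0.5436 bits
H(P,Q) = -[(3/8)·log₂(3/8) + (1/2)·log₂(1/2) + (1/8)·log₂(1/8)]
  = 0.5306 + 0.5000 + 0.3750
  = 1.4056 bits

I(P;Q) = H(P) + H(Q) - H(P,Q)
  = 0.9544 + 0.5436 - 1.4056
  = 0.0924 bits

I(U;V) = 0.9887 bits > I(P;Q) = 0.0924 bits, so (U, V) has the higher mutual information (stronger dependence).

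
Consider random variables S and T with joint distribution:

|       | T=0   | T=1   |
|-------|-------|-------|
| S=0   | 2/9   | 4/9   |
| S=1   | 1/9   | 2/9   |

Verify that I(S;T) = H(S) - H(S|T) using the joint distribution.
Left side, from I(S;T) = H(S) + H(T) - H(S,T):
Marginal P(S) (row sums):
  P(S=0) = 2/9 + 4/9 = 2/3
  P(S=1) = 1/9 + 2/9 = 1/3
Marginal P(T) (column sums):
  P(T=0) = 2/9 + 1/9 = 1/3
  P(T=1) = 4/9 + 2/9 = 2/3

H(S) = -[(2/3)·log₂(2/3) + (1/3)·log₂(1/3)]
  = 0.3900 + 0.5283
  = 0.9183 bits
H(T) = -[(1/3)·log₂(1/3) + (2/3)·log₂(2/3)]
  = 0.5283 + 0.3900
  = 0.9183 bits
H(S,T) = -[(2/9)·log₂(2/9) + (4/9)·log₂(4/9) + (1/9)·log₂(1/9) + (2/9)·log₂(2/9)]
  = 0.4822 + 0.5200 + 0.3522 + 0.4822
  = 1.8366 bits

I(S;T) = H(S) + H(T) - H(S,T)
  = 0.9183 + 0.9183 - 1.8366
  = 0.0000 bits

Right side, with H(S|T) computed directly from the conditional probabilities:
H(S|T) = -Σ P(S,T)·log₂ P(S|T), where P(S|T) = P(S,T) / P(T)
  (S=0,T=0): P(S|T) = (2/9)/(1/3) = 2/3;  -(2/9)·log₂(2/3) = 0.1300
  (S=0,T=1): P(S|T) = (4/9)/(2/3) = 2/3;  -(4/9)·log₂(2/3) = 0.2600
  (S=1,T=0): P(S|T) = (1/9)/(1/3) = 1/3;  -(1/9)·log₂(1/3) = 0.1761
  (S=1,T=1): P(S|T) = (2/9)/(2/3) = 1/3;  -(2/9)·log₂(1/3) = 0.3522
H(S|T) = 0.1300 + 0.2600 + 0.1761 + 0.3522
  = 0.9183 bits
H(S) - H(S|T) = 0.9183 - 0.9183 = 0.0000 bits

Both sides equal 0.0000 bits, so I(S;T) = H(S) - H(S|T) ✓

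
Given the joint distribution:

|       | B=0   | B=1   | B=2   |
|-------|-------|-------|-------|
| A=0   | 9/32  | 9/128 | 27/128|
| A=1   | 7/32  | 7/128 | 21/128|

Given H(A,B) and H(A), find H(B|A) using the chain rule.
From the chain rule: H(A,B) = H(A) + H(B|A)
Therefore: H(B|A) = H(A,B) - H(A)

H(A,B) = -[(9/32)·log₂(9/32) + (9/128)·log₂(9/128) + (27/128)·log₂(27/128) + (7/32)·log₂(7/32) + (7/128)·log₂(7/128) + (21/128)·log₂(21/128)]
  = 0.5147 + 0.2693 + 0.4736 + 0.4796 + 0.2293 + 0.4278
  = 2.3943 bits
Marginal P(A) (row sums):
  P(A=0) = 9/32 + 9/128 + 27/128 = 9/16
  P(A=1) = 7/32 + 7/128 + 21/128 = 7/16
H(A) = -[(9/16)·log₂(9/16) + (7/16)·log₂(7/16)]
  = 0.4669 + 0.5218
  = 0.9887 bits

H(B|A) = 2.3943 - 0.9887 = 1.4056 bits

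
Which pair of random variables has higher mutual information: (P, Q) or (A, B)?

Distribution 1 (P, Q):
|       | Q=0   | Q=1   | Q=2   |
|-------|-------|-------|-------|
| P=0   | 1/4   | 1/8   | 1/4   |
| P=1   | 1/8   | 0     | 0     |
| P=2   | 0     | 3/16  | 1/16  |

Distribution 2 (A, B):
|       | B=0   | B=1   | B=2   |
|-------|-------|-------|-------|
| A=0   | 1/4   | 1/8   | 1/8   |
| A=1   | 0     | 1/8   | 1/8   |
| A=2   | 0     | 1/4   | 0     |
Distribution 1 (P, Q):
Marginal P(P) (row sums):
  P(P=0) = 1/4 + 1/8 + 1/4 = 5/8
  P(P=1) = 1/8 + 0 + 0 = 1/8
  P(P=2) = 0 + 3/16 + 1/16 = 1/4
Marginal P(Q) (column sums):
  P(Q=0) = 1/4 + 1/8 + 0 = 3/8
  P(Q=1) = 1/8 + 0 + 3/16 = 5/16
  P(Q=2) = 1/4 + 0 + 1/16 = 5/16

H(P) = -[(5/8)·log₂(5/8) + (1/8)·log₂(1/8) + (1/4)·log₂(1/4)]
  = 0.4238 + 0.3750 + 0.5000
  = 1.2988 bits
H(Q) = -[(3/8)·log₂(3/8) + (5/16)·log₂(5/16) + (5/16)·log₂(5/16)]
  = 0.5306 + 0.5244 + 0.5244
  = 1.5794 bits
H(P,Q) = -[(1/4)·log₂(1/4) + (1/8)·log₂(1/8) + (1/4)·log₂(1/4) + (1/8)·log₂(1/8) + (3/16)·log₂(3/16) + (1/16)·log₂(1/16)]
  = 0.5000 + 0.3750 + 0.5000 + 0.3750 + 0.4528 + 0.2500
  = 2.4528 bits

I(P;Q) = H(P) + H(Q) - H(P,Q)
  = 1.2988 + 1.5794 - 2.4528
  = 0.4254 bits

Distribution 2 (A, B):
Marginal P(A) (row sums):
  P(A=0) = 1/4 + 1/8 + 1/8 = 1/2
  P(A=1) = 0 + 1/8 + 1/8 = 1/4
  P(A=2) = 0 + 1/4 + 0 = 1/4
Marginal P(B) (column sums):
  P(B=0) = 1/4 + 0 + 0 = 1/4
  P(B=1) = 1/8 + 1/8 + 1/4 = 1/2
  P(B=2) = 1/8 + 1/8 + 0 = 1/4

H(A) = -[(1/2)·log₂(1/2) + (1/4)·log₂(1/4) + (1/4)·log₂(1/4)]
  = 0.5000 + 0.5000 + 0.5000
  = 1.5000 bits
H(B) = -[(1/4)·log₂(1/4) + (1/2)·log₂(1/2) + (1/4)·log₂(1/4)]
  = 0.5000 + 0.5000 + 0.5000
  = 1.5000 bits
H(A,B) = -[(1/4)·log₂(1/4) + (1/8)·log₂(1/8) + (1/8)·log₂(1/8) + (1/8)·log₂(1/8) + (1/8)·log₂(1/8) + (1/4)·log₂(1/4)]
  = 0.5000 + 0.3750 + 0.3750 + 0.3750 + 0.3750 + 0.5000
  = 2.5000 bits

I(A;B) = H(A) + H(B) - H(A,B)
  = 1.5000 + 1.5000 - 2.5000
  = 0.5000 bits

I(A;B) = 0.5000 bits > I(P;Q) = 0.4254 bits, so (A, B) has the higher mutual information (stronger dependence).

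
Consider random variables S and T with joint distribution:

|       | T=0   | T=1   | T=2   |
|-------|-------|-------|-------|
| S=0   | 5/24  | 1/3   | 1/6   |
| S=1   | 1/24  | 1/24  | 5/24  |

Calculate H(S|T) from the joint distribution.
Marginal P(T) (column sums):
  P(T=0) = 5/24 + 1/24 = 1/4
  P(T=1) = 1/3 + 1/24 = 3/8
  P(T=2) = 1/6 + 5/24 = 3/8

H(S|T) = -Σ P(S,T)·log₂ P(S|T), where P(S|T) = P(S,T) / P(T)
  (S=0,T=0): P(S|T) = (5/24)/(1/4) = 5/6;  -(5/24)·log₂(5/6) = 0.0548
  (S=0,T=1): P(S|T) = (1/3)/(3/8) = 8/9;  -(1/3)·log₂(8/9) = 0.0566
  (S=0,T=2): P(S|T) = (1/6)/(3/8) = 4/9;  -(1/6)·log₂(4/9) = 0.1950
  (S=1,T=0): P(S|T) = (1/24)/(1/4) = 1/6;  -(1/24)·log₂(1/6) = 0.1077
  (S=1,T=1): P(S|T) = (1/24)/(3/8) = 1/9;  -(1/24)·log₂(1/9) = 0.1321
  (S=1,T=2): P(S|T) = (5/24)/(3/8) = 5/9;  -(5/24)·log₂(5/9) = 0.1767
H(S|T) = 0.0548 + 0.0566 + 0.1950 + 0.1077 + 0.1321 + 0.1767
  = 0.7229 bits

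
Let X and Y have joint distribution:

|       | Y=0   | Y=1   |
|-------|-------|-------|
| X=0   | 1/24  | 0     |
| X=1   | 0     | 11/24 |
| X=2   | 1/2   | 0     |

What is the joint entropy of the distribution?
H(X,Y) = -Σ P(X,Y) log₂ P(X,Y), summed over the non-zero cells:
H(X,Y) = -[(1/24)·log₂(1/24) + (11/24)·log₂(11/24) + (1/2)·log₂(1/2)]
  = 0.1910 + 0.5159 + 0.5000
  = 1.2069 bits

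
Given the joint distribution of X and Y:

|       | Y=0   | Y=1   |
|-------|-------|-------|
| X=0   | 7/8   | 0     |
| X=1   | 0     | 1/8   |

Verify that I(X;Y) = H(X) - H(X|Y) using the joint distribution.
Left side, from I(X;Y) = H(X) + H(Y) - H(X,Y):
Marginal P(X) (row sums):
  P(X=0) = 7/8 + 0 = 7/8
  P(X=1) = 0 + 1/8 = 1/8
Marginal P(Y) (column sums):
  P(Y=0) = 7/8 + 0 = 7/8
  P(Y=1) = 0 + 1/8 = 1/8

H(X) = -[(7/8)·log₂(7/8) + (1/8)·log₂(1/8)]
  = 0.1686 + 0.3750
  = 0.5436 bits
H(Y) = -[(7/8)·log₂(7/8) + (1/8)·log₂(1/8)]
  = 0.1686 + 0.3750
  = 0.5436 bits
H(X,Y) = -[(7/8)·log₂(7/8) + (1/8)·log₂(1/8)]
  = 0.1686 + 0.3750
  = 0.5436 bits

I(X;Y) = H(X) + H(Y) - H(X,Y)
  = 0.5436 + 0.5436 - 0.5436
  = 0.5436 bits

Right side, with H(X|Y) computed directly from the conditional probabilities:
H(X|Y) = -Σ P(X,Y)·log₂ P(X|Y), where P(X|Y) = P(X,Y) / P(Y)
  (cells with P(X,Y) = 0 contribute 0)
  (X=0,Y=0): P(X|Y) = (7/8)/(7/8) = 1;  -(7/8)·log₂(1) = 0.0000
  (X=1,Y=1): P(X|Y) = (1/8)/(1/8) = 1;  -(1/8)·log₂(1) = 0.0000
H(X|Y) = 0.0000 + 0.0000
  = 0.0000 bits
H(X) - H(X|Y) = 0.5436 - 0.0000 = 0.5436 bits

Both sides equal 0.5436 bits, so I(X;Y) = H(X) - H(X|Y) ✓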